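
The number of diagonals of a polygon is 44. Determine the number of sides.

Using d = n(n - 3)/2, we solve 44 = n(n - 3)/2.
So n(n - 3) = 88.
Testing n = 11: 11 * 8 = 88 = 88. Correct.
The polygon has 11 sides.

11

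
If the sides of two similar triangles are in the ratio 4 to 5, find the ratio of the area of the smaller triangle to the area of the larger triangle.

Area ratio = (side ratio)^2 = (4/5)^2 = 16:25.

16:25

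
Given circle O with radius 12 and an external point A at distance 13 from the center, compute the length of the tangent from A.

The tangent, radius, and line from the external point to the center form a right triangle.
The right angle is where the tangent meets the radius.
By the Pythagorean theorem: tangent² + 12² = 13²
tangent² = 169 - 144 = 25
tangent = 5

5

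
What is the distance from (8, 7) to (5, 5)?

d = sqrt((5 - 8)^2 + (5 - 7)^2)
d = sqrt(-3^2 + -2^2)
d = sqrt(9 + 4)
d = sqrt(13)

sqrt(13)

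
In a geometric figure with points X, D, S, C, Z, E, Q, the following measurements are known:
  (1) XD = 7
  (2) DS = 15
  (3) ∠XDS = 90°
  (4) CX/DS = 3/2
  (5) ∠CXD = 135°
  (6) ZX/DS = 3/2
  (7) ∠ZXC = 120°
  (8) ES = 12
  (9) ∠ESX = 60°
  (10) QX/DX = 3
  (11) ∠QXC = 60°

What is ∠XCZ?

From the given relations: CX = 3/2·DS = 3/2·15 ≈ 22.5; ZX = 3/2·DS = 3/2·15 ≈ 22.5.
Step 1: By the law of cosines on triangle CXZ: CZ² = 22.5² + 22.5² − 2·22.5·22.5·cos(120°) = 1518.75, so CZ ≈ 38.97.
Step 2: By the inverse law of cosines on triangle XCZ: cos(∠XCZ) = (22.5² + 38.97² − 22.5²) / (2·22.5·38.97) = 1518.75/1753.7 = 0.866, so ∠XCZ = 30°.

Therefore, the measure of angle ∠XCZ = 30°.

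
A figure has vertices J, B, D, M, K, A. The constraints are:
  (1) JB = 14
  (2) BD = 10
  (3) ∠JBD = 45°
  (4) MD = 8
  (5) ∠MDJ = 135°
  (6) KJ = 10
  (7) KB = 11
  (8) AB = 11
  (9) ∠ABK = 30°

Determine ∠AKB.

Step 1: By the law of cosines on triangle KBA: KA² = 11² + 11² − 2·11·11·cos(30°) = 32.42, so KA ≈ 5.69.
Step 2: By the inverse law of cosines on triangle AKB: cos(∠AKB) = (5.69² + 11² − 11²) / (2·5.69·11) = 32.42/125.27 = 0.2588, so ∠AKB = 75°.

Therefore, the measure of angle ∠AKB = 75°.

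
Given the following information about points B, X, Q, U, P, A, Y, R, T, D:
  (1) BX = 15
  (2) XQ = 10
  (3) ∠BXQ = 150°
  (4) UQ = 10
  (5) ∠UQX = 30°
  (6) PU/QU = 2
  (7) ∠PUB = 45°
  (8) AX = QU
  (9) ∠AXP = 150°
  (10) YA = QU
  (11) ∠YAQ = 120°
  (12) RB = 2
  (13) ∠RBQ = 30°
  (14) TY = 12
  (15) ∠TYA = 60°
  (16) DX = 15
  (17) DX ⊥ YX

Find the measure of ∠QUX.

Step 1: By the law of cosines on triangle UQX: UX² = 10² + 10² − 2·10·10·cos(30°) = 26.79, so UX ≈ 5.18.
Step 2: By the inverse law of cosines on triangle QUX: cos(∠QUX) = (10² + 5.18² − 10²) / (2·10·5.18) = 26.79/103.53 = 0.2588, so ∠QUX = 75°.

Therefore, the measure of angle ∠QUX = 75°.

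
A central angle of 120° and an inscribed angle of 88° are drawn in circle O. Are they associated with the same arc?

By the inscribed angle theorem, the inscribed angle for a central angle of 120° should be 120° / 2 = 60°.
The given inscribed angle is 88°, which does not equal 60°.
Therefore, no, they do not correspond to the same arc.

No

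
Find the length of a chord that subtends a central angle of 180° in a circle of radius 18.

Drop a perpendicular from the center to the chord, bisecting both the chord and the central angle.
Each half-chord = r sin(θ/2) = 18 sin(90°).
The full chord = 2 × 18 × sin(90°) = 36.

36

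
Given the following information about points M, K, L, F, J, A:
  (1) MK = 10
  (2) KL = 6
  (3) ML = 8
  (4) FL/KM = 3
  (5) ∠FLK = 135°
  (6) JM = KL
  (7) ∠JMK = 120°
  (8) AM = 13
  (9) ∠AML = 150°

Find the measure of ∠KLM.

Step 1: By the inverse law of cosines on triangle KLM: cos(∠KLM) = (6² + 8² − 10²) / (2·6·8) = 0/96 = 0, so ∠KLM = 90°.

Therefore, the measure of angle ∠KLM = 90°.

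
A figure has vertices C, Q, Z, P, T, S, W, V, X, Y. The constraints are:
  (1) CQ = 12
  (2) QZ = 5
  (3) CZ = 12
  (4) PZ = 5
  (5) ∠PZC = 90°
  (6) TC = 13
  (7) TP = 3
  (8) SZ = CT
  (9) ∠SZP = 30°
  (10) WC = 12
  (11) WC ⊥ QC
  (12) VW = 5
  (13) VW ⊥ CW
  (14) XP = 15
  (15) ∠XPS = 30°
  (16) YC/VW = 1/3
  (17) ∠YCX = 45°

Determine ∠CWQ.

Step 1: By the law of cosines on triangle WCQ: WQ² = 12² + 12² − 2·12·12·cos(90°) = 288, so WQ = 12·√2.
Step 2: By the inverse law of cosines on triangle CWQ: cos(∠CWQ) = (12² + (12·√2)² − 12²) / (2·12·12·√2) = 288/407.29 = 0.7071, so ∠CWQ = 45°.

Therefore, the measure of angle ∠CWQ = 45°.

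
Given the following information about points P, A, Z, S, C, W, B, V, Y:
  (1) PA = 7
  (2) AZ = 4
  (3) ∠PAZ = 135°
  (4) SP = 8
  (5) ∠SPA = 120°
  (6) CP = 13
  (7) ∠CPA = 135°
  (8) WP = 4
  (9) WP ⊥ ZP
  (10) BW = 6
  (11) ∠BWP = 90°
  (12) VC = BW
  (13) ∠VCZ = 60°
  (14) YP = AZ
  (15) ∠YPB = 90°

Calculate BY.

From the given relations: YP = AZ = 4.
Step 1: By the law of cosines on triangle BWP: BP² = 6² + 4² − 2·6·4·cos(90°) = 52, so BP = 2·√13.
Step 2: By the law of cosines on triangle BPY: BY² = (2·√13)² + 4² − 2·2·√13·4·cos(90°) = 68, so BY = 2·√17.

Therefore, the length of BY = 2·√17.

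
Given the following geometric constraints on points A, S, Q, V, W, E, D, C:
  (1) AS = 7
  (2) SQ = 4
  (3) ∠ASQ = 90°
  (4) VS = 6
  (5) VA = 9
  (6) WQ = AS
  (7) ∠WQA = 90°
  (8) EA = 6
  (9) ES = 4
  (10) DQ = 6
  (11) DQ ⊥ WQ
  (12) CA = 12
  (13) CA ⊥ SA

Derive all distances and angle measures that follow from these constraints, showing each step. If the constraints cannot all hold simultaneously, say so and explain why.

The constraints are consistent.

From the given relations:
  WQ = AS = 7

Step 1: From AS = 7, SQ = 4, and ∠ASQ = 90°, by the law of cosines:
  AQ² = AS² + SQ² - 2·AS·SQ·cos(90°) = 49 + 16 - 0 = 65
  AQ = √65

Step 2: From SA = 7, AC = 12, and ∠SAC = 90°, by the law of cosines:
  SC² = SA² + AC² - 2·SA·AC·cos(90°) = 49 + 144 - 0 = 193
  SC = √193

Step 3: From WQ = 7, QD = 6, and ∠WQD = 90°, by the law of cosines:
  WD² = WQ² + QD² - 2·WQ·QD·cos(90°) = 49 + 36 - 0 = 85
  WD = √85

Step 4: From AE = 6, AS = 7, ES = 4, by the inverse law of cosines:
  cos(∠EAS) = (AE² + AS² - ES²) / (2·AE·AS)
  ∠EAS = 34.77°

Step 5: From AS = 7, AV = 9, SV = 6, by the inverse law of cosines:
  cos(∠SAV) = (AS² + AV² - SV²) / (2·AS·AV)
  ∠SAV = 41.75°

Step 6: From SA = 7, SE = 4, AE = 6, by the inverse law of cosines:
  cos(∠ASE) = (SA² + SE² - AE²) / (2·SA·SE)
  ∠ASE = 58.81°

Step 7: From SA = 7, SV = 6, AV = 9, by the inverse law of cosines:
  cos(∠ASV) = (SA² + SV² - AV²) / (2·SA·SV)
  ∠ASV = 87.27°

Step 8: From VA = 9, VS = 6, AS = 7, by the inverse law of cosines:
  cos(∠AVS) = (VA² + VS² - AS²) / (2·VA·VS)
  ∠AVS = 50.98°

Step 9: From EA = 6, ES = 4, AS = 7, by the inverse law of cosines:
  cos(∠AES) = (EA² + ES² - AS²) / (2·EA·ES)
  ∠AES = 86.42°

Step 10: From AQ = √65, QW = 7, and ∠AQW = 90°, by the law of cosines:
  AW² = AQ² + QW² - 2·AQ·QW·cos(90°) = 65 + 49 - 0 = 114
  AW = √114

Step 11: From AQ = √65, AS = 7, QS = 4, by the inverse law of cosines:
  cos(∠QAS) = (AQ² + AS² - QS²) / (2·AQ·AS)
  ∠QAS = 29.74°

Step 12: From SA = 7, SC = √193, AC = 12, by the inverse law of cosines:
  cos(∠ASC) = (SA² + SC² - AC²) / (2·SA·SC)
  ∠ASC = 59.74°

Step 13: From QA = √65, QS = 4, AS = 7, by the inverse law of cosines:
  cos(∠AQS) = (QA² + QS² - AS²) / (2·QA·QS)
  ∠AQS = 60.26°

Step 14: From WD = √85, WQ = 7, DQ = 6, by the inverse law of cosines:
  cos(∠DWQ) = (WD² + WQ² - DQ²) / (2·WD·WQ)
  ∠DWQ = 40.6°

Step 15: From DQ = 6, DW = √85, QW = 7, by the inverse law of cosines:
  cos(∠QDW) = (DQ² + DW² - QW²) / (2·DQ·DW)
  ∠QDW = 49.4°

Step 16: From CA = 12, CS = √193, AS = 7, by the inverse law of cosines:
  cos(∠ACS) = (CA² + CS² - AS²) / (2·CA·CS)
  ∠ACS = 30.26°

Step 17: From AQ = √65, AW = √114, QW = 7, by the inverse law of cosines:
  cos(∠QAW) = (AQ² + AW² - QW²) / (2·AQ·AW)
  ∠QAW = 40.97°

Step 18: From WA = √114, WQ = 7, AQ = √65, by the inverse law of cosines:
  cos(∠AWQ) = (WA² + WQ² - AQ²) / (2·WA·WQ)
  ∠AWQ = 49.03°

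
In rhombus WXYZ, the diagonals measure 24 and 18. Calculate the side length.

In a rhombus, the diagonals bisect each other perpendicularly, creating four congruent right triangles.
Each triangle has legs 12 (half of 24) and 9 (half of 18).
The hypotenuse of each right triangle is a side of the rhombus:
side = sqrt(12^2 + 9^2) = sqrt(225) = 15

15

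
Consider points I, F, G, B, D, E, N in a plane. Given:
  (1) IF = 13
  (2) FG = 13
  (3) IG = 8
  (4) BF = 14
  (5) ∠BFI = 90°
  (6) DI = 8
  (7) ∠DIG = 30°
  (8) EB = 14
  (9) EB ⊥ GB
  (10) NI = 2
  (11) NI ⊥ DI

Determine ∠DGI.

Step 1: By the law of cosines on triangle GID: GD² = 8² + 8² − 2·8·8·cos(30°) = 17.15, so GD ≈ 4.14.
Step 2: By the inverse law of cosines on triangle DGI: cos(∠DGI) = (4.14² + 8² − 8²) / (2·4.14·8) = 17.15/66.26 = 0.2588, so ∠DGI = 75°.

Therefore, the measure of angle ∠DGI = 75°.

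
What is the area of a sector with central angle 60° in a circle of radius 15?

The full circle has area πr² = π(15)² = 225*pi.
The sector covers 60° out of 360°, a fraction of 1/6.
Sector area = 225*pi × 1/6 = 75*pi/2.

75*pi/2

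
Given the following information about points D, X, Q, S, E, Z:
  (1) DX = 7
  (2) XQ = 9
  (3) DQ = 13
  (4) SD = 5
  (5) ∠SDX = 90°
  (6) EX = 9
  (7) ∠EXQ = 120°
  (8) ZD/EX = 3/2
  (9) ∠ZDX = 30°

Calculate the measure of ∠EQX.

Step 1: By the law of cosines on triangle QXE: QE² = 9² + 9² − 2·9·9·cos(120°) = 243, so QE = 9·√3.
Step 2: By the inverse law of cosines on triangle EQX: cos(∠EQX) = ((9·√3)² + 9² − 9²) / (2·9·√3·9) = 243/280.59 = 0.866, so ∠EQX = 30°.

Therefore, the measure of angle ∠EQX = 30°.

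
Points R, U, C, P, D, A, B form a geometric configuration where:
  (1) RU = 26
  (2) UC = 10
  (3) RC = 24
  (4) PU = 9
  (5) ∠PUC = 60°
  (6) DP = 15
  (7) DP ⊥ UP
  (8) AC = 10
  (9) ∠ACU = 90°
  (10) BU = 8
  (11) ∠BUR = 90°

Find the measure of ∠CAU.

Step 1: By the law of cosines on triangle ACU: AU² = 10² + 10² − 2·10·10·cos(90°) = 200, so AU = 10·√2.
Step 2: By the inverse law of cosines on triangle CAU: cos(∠CAU) = (10² + (10·√2)² − 10²) / (2·10·10·√2) = 200/282.84 = 0.7071, so ∠CAU = 45°.

Therefore, the measure of angle ∠CAU = 45°.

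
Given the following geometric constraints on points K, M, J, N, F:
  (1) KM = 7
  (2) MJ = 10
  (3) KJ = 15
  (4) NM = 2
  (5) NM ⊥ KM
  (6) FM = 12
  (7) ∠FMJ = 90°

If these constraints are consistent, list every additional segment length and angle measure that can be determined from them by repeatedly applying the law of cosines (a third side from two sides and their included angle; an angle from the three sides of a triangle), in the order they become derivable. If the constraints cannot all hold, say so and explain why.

The constraints are consistent. Derivable facts, in order:
After 1 step:
- JF = 2·√61
- KN = √53
- ∠JKM = 34.05°
- ∠JMK = 122.88°
- ∠KJM = 23.07°
After 2 steps:
- ∠FJM = 50.19°
- ∠JFM = 39.81°
- ∠KNM = 74.05°
- ∠MKN = 15.95°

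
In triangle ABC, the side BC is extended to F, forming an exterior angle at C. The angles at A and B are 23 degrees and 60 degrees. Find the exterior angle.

The interior angle at C is 180 - 23 - 60 = 97 degrees.
The exterior angle and interior angle at C are supplementary:
Exterior angle = 180 - 97 = 83 degrees.

83 degrees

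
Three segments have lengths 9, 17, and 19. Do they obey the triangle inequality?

Yes.
The triangle inequality requires that the sum of any two sides exceeds the third.
Here 9 + 17 = 26 > 19, so the condition is met.

Yes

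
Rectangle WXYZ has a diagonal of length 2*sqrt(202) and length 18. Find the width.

Using the Pythagorean theorem: d^2 = a^2 + b^2
b^2 = d^2 - a^2
b^2 = 808 - 324
b^2 = 484
b = sqrt(484) = 22

22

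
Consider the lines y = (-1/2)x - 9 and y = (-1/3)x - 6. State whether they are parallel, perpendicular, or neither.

Slope of line 1: m1 = -1/2
Slope of line 2: m2 = -1/3
For parallel lines we need equal slopes: -1/2 != -1/3.
For perpendicular lines we need m1*m2 = -1: (-1/2)(-1/3) = 1/6 != -1.
Since neither condition holds, the lines are neither parallel nor perpendicular.

Neither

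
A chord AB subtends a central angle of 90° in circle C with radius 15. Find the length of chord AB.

Chord = 2(15) sin(45°) = 15*sqrt(2)

15*sqrt(2)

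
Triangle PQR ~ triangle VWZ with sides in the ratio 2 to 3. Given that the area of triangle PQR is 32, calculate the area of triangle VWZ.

For similar figures, the area ratio equals the square of the side ratio.
Side ratio (PQR to VWZ) = 2:3, so area ratio = 2^2:3^2 = 4:9.
If the area of PQR is 32, then the area of VWZ = 32 * (9/4) = 72.

72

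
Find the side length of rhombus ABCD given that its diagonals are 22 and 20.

Half-diagonals are 11 and 10. side = sqrt(11^2 + 10^2) = sqrt(221)

sqrt(221)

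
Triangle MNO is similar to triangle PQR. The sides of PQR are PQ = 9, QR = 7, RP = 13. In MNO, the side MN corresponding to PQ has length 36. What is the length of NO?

Since the triangles are similar, the ratio of corresponding sides is constant.
Scale factor k = MN / PQ = 36 / 9 = 4
NO = k * QR = 4 * 7 = 28

28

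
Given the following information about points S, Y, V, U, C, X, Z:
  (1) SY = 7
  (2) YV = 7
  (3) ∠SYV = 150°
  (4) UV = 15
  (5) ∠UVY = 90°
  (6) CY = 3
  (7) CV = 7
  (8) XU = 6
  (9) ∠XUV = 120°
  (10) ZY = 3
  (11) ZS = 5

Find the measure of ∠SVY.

Step 1: By the law of cosines on triangle VYS: VS² = 7² + 7² − 2·7·7·cos(150°) = 182.87, so VS ≈ 13.52.
Step 2: By the inverse law of cosines on triangle SVY: cos(∠SVY) = (13.52² + 7² − 7²) / (2·13.52·7) = 182.87/189.32 = 0.9659, so ∠SVY = 15°.

Therefore, the measure of angle ∠SVY = 15°.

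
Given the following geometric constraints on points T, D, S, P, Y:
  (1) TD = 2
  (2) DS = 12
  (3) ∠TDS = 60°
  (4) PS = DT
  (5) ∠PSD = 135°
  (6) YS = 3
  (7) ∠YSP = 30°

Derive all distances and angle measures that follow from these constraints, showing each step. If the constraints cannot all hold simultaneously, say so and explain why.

The constraints are consistent.

From the given relations:
  PS = DT = 2

Step 1: From TD = 2, DS = 12, and ∠TDS = 60°, by the law of cosines:
  TS² = TD² + DS² - 2·TD·DS·cos(60°) = 4 + 144 - 24 = 124
  TS = 2·√31

Step 2: From DS = 12, SP = 2, and ∠DSP = 135°, by the law of cosines:
  DP² = DS² + SP² - 2·DS·SP·cos(135°) = 144 + 4 + 33.94 = 181.9
  DP ≈ 13.49

Step 3: From PS = 2, SY = 3, and ∠PSY = 30°, by the law of cosines:
  PY² = PS² + SY² - 2·PS·SY·cos(30°) = 4 + 9 - 10.39 = 2.608
  PY ≈ 1.61

Step 4: From TD = 2, TS = 2·√31, DS = 12, by the inverse law of cosines:
  cos(∠DTS) = (TD² + TS² - DS²) / (2·TD·TS)
  ∠DTS = 111.05°

Step 5: From DP = 13.49, DS = 12, PS = 2, by the inverse law of cosines:
  cos(∠PDS) = (DP² + DS² - PS²) / (2·DP·DS)
  ∠PDS = 6.02°

Step 6: From SD = 12, ST = 2·√31, DT = 2, by the inverse law of cosines:
  cos(∠DST) = (SD² + ST² - DT²) / (2·SD·ST)
  ∠DST = 8.95°

Step 7: From PD = 13.49, PS = 2, DS = 12, by the inverse law of cosines:
  cos(∠DPS) = (PD² + PS² - DS²) / (2·PD·PS)
  ∠DPS = 38.98°

Step 8: From PS = 2, PY = 1.61, SY = 3, by the inverse law of cosines:
  cos(∠SPY) = (PS² + PY² - SY²) / (2·PS·PY)
  ∠SPY = 111.74°

Step 9: From YP = 1.61, YS = 3, PS = 2, by the inverse law of cosines:
  cos(∠PYS) = (YP² + YS² - PS²) / (2·YP·YS)
  ∠PYS = 38.26°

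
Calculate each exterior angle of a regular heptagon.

Each exterior angle of a regular n-gon is 360 / n.
For n = 7: 360 / 7 = 360/7 degrees.

360/7 degrees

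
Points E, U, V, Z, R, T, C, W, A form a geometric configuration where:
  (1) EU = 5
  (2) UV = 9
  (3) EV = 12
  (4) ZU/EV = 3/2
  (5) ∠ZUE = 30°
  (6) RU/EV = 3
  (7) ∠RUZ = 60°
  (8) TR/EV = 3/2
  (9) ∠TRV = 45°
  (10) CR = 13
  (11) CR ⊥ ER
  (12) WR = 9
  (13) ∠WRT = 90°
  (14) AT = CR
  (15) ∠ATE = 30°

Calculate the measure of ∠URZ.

From the given relations: RU = 3·EV = 3·12 = 36; ZU = 3/2·EV = 3/2·12 = 18.
Step 1: By the law of cosines on triangle RUZ: RZ² = 36² + 18² − 2·36·18·cos(60°) = 972, so RZ = 18·√3.
Step 2: By the inverse law of cosines on triangle URZ: cos(∠URZ) = (36² + (18·√3)² − 18²) / (2·36·18·√3) = 1944/2244.74 = 0.866, so ∠URZ = 30°.

Therefore, the measure of angle ∠URZ = 30°.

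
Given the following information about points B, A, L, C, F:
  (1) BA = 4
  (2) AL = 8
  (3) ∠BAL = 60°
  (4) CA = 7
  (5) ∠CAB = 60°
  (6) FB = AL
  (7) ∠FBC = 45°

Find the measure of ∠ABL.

Step 1: By the law of cosines on triangle BAL: BL² = 4² + 8² − 2·4·8·cos(60°) = 48, so BL = 4·√3.
Step 2: By the inverse law of cosines on triangle ABL: cos(∠ABL) = (4² + (4·√3)² − 8²) / (2·4·4·√3) = 0/55.43 = 0, so ∠ABL = 90°.

Therefore, the measure of angle ∠ABL = 90°.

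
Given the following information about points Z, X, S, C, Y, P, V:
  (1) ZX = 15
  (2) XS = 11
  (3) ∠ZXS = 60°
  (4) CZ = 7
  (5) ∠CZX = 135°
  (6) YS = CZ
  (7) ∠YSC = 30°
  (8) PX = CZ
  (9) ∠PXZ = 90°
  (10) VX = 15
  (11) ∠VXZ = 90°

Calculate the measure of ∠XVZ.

Step 1: By the law of cosines on triangle VXZ: VZ² = 15² + 15² − 2·15·15·cos(90°) = 450, so VZ = 15·√2.
Step 2: By the inverse law of cosines on triangle XVZ: cos(∠XVZ) = (15² + (15·√2)² − 15²) / (2·15·15·√2) = 450/636.4 = 0.7071, so ∠XVZ = 45°.

Therefore, the measure of angle ∠XVZ = 45°.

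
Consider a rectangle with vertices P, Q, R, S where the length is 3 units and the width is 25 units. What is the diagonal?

A rectangle's diagonal splits it into two right triangles, with the diagonal as the hypotenuse.
By the Pythagorean theorem, d^2 = 3^2 + 25^2 = 634.
Therefore d = sqrt(634).

sqrt(634)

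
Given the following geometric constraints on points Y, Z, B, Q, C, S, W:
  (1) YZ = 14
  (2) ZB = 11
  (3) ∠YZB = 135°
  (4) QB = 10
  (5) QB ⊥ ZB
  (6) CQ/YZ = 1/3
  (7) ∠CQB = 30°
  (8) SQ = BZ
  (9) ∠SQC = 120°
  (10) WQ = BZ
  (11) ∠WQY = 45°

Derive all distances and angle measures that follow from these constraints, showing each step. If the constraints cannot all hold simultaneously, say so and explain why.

The constraints are consistent.

From the given relations:
  CQ = 1/3·YZ = 1/3·14 ≈ 4.67
  SQ = BZ = 11
  WQ = BZ = 11

Step 1: From YZ = 14, ZB = 11, and ∠YZB = 135°, by the law of cosines:
  YB² = YZ² + ZB² - 2·YZ·ZB·cos(135°) = 196 + 121 + 217.8 = 534.8
  YB ≈ 23.13

Step 2: From ZB = 11, BQ = 10, and ∠ZBQ = 90°, by the law of cosines:
  ZQ² = ZB² + BQ² - 2·ZB·BQ·cos(90°) = 121 + 100 - 0 = 221
  ZQ ≈ 14.87

Step 3: From BQ = 10, QC = 4.67, and ∠BQC = 30°, by the law of cosines:
  BC² = BQ² + QC² - 2·BQ·QC·cos(30°) = 100 + 21.78 - 80.83 = 40.95
  BC ≈ 6.4

Step 4: From CQ = 4.67, QS = 11, and ∠CQS = 120°, by the law of cosines:
  CS² = CQ² + QS² - 2·CQ·QS·cos(120°) = 21.78 + 121 + 51.33 = 194.1
  CS ≈ 13.93

Step 5: From YB = 23.13, YZ = 14, BZ = 11, by the inverse law of cosines:
  cos(∠BYZ) = (YB² + YZ² - BZ²) / (2·YB·YZ)
  ∠BYZ = 19.65°

Step 6: From ZB = 11, ZQ = 14.87, BQ = 10, by the inverse law of cosines:
  cos(∠BZQ) = (ZB² + ZQ² - BQ²) / (2·ZB·ZQ)
  ∠BZQ = 42.27°

Step 7: From BC = 6.4, BQ = 10, CQ = 4.67, by the inverse law of cosines:
  cos(∠CBQ) = (BC² + BQ² - CQ²) / (2·BC·BQ)
  ∠CBQ = 21.39°

Step 8: From BY = 23.13, BZ = 11, YZ = 14, by the inverse law of cosines:
  cos(∠YBZ) = (BY² + BZ² - YZ²) / (2·BY·BZ)
  ∠YBZ = 25.35°

Step 9: From QB = 10, QZ = 14.87, BZ = 11, by the inverse law of cosines:
  cos(∠BQZ) = (QB² + QZ² - BZ²) / (2·QB·QZ)
  ∠BQZ = 47.73°

Step 10: From CB = 6.4, CQ = 4.67, BQ = 10, by the inverse law of cosines:
  cos(∠BCQ) = (CB² + CQ² - BQ²) / (2·CB·CQ)
  ∠BCQ = 128.61°

Step 11: From CQ = 4.67, CS = 13.93, QS = 11, by the inverse law of cosines:
  cos(∠QCS) = (CQ² + CS² - QS²) / (2·CQ·CS)
  ∠QCS = 43.14°

Step 12: From SC = 13.93, SQ = 11, CQ = 4.67, by the inverse law of cosines:
  cos(∠CSQ) = (SC² + SQ² - CQ²) / (2·SC·SQ)
  ∠CSQ = 16.86°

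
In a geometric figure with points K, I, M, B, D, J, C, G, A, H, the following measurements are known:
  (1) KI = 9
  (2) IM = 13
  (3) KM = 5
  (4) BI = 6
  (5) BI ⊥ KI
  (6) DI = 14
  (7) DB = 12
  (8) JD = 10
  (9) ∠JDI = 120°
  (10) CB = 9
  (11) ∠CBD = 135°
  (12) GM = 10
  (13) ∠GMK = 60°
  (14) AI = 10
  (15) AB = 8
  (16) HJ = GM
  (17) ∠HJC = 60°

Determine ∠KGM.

Step 1: By the law of cosines on triangle GMK: GK² = 10² + 5² − 2·10·5·cos(60°) = 75, so GK = 5·√3.
Step 2: By the inverse law of cosines on triangle KGM: cos(∠KGM) = ((5·√3)² + 10² − 5²) / (2·5·√3·10) = 150/173.21 = 0.866, so ∠KGM = 30°.

Therefore, the measure of angle ∠KGM = 30°.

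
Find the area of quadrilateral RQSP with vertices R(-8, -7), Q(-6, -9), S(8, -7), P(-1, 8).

The Shoelace formula works by pairing each vertex with the next (cycling back to the first).
For each pair, compute x_i*y_(i+1) - x_(i+1)*y_i:
  (-8*-9 - -6*-7) = 30
  (-6*-7 - 8*-9) = 114
  (8*8 - -1*-7) = 57
  (-1*-7 - -8*8) = 71
Taking half the absolute value of the total: Area = (1/2)(272) = 136.

136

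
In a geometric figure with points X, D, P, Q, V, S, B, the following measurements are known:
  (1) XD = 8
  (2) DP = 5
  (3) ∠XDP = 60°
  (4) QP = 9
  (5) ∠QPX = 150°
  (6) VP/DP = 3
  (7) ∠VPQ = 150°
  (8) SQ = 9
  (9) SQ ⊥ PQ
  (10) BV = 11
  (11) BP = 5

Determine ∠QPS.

Step 1: By the law of cosines on triangle PQS: PS² = 9² + 9² − 2·9·9·cos(90°) = 162, so PS = 9·√2.
Step 2: By the inverse law of cosines on triangle QPS: cos(∠QPS) = (9² + (9·√2)² − 9²) / (2·9·9·√2) = 162/229.1 = 0.7071, so ∠QPS = 45°.

Therefore, the measure of angle ∠QPS = 45°.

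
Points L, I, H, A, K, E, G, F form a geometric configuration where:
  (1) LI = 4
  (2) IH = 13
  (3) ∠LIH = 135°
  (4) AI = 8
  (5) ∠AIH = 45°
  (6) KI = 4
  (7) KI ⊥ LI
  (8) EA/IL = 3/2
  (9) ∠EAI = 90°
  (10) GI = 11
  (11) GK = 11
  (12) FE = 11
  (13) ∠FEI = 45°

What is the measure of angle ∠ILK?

Step 1: By the law of cosines on triangle LIK: LK² = 4² + 4² − 2·4·4·cos(90°) = 32, so LK = 4·√2.
Step 2: By the inverse law of cosines on triangle ILK: cos(∠ILK) = (4² + (4·√2)² − 4²) / (2·4·4·√2) = 32/45.25 = 0.7071, so ∠ILK = 45°.

Therefore, the measure of angle ∠ILK = 45°.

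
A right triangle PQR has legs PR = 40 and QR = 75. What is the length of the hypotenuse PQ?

In a right triangle, the square of the hypotenuse equals the sum of the squares of the two legs.
The legs are 40 and 75, so the hypotenuse = sqrt(1600 + 5625) = sqrt(7225) = 85.

85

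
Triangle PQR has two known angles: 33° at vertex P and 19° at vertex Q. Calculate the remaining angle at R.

By the triangle angle sum property, the three interior angles of any triangle add up to 180°.
We know angle P = 33° and angle Q = 19°, so their sum is 52°.
Therefore angle R = 180° - 52° = 128°.

128 degrees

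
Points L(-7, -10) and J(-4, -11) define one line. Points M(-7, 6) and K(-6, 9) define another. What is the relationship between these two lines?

Slope of line 1: m1 = (-11 - -10)/(-4 - -7) = -1/3 = -1/3
Slope of line 2: m2 = (9 - 6)/(-6 - -7) = 3/1 = 3
Two lines are perpendicular when the product of their slopes is -1 (negative reciprocals).
m1 * m2 = (-1/3) * (3) = -1, confirming perpendicularity.

Perpendicular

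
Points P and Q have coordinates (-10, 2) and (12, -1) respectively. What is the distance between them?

The horizontal distance is |12 - -10| = 22 and the vertical distance is |-1 - 2| = 3.
By the Pythagorean theorem, d = sqrt(22^2 + 3^2) = sqrt(493).

sqrt(493)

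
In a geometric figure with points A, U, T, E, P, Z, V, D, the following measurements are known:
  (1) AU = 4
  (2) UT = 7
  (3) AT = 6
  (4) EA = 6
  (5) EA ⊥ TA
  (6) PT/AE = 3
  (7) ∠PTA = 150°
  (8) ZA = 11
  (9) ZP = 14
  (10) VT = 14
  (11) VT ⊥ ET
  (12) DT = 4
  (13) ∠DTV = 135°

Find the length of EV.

Step 1: By the law of cosines on triangle EAT: ET² = 6² + 6² − 2·6·6·cos(90°) = 72, so ET = 6·√2.
Step 2: By the law of cosines on triangle ETV: EV² = (6·√2)² + 14² − 2·6·√2·14·cos(90°) = 268, so EV = 2·√67.

Therefore, the length of EV = 2·√67.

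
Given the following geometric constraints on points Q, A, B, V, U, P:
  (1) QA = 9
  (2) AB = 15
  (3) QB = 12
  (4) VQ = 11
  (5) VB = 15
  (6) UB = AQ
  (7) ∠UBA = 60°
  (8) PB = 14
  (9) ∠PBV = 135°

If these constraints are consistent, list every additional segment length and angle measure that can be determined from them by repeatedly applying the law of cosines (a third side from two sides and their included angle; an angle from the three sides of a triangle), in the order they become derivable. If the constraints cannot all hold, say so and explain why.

The constraints are consistent. Derivable facts, in order:
After 1 step:
- AU = 3·√19
- VP ≈ 26.8
- ∠ABQ = 36.87°
- ∠AQB = 90°
- ∠BAQ = 53.13°
- ∠BQV = 81.29°
- ∠BVQ = 52.26°
- ∠QBV = 46.46°
After 2 steps:
- ∠AUB = 83.41°
- ∠BAU = 36.59°
- ∠BPV = 23.32°
- ∠BVP = 21.68°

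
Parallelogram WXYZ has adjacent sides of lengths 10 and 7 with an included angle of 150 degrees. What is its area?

Area = 10 * 7 * sin(150°) = 70 * 1/2 = 35

35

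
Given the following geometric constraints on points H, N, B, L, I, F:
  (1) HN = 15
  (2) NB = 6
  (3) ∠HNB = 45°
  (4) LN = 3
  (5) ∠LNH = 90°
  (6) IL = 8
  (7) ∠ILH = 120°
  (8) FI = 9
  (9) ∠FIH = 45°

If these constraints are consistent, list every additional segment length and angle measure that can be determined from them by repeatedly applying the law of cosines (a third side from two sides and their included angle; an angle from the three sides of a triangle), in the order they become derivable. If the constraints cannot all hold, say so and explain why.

The constraints are consistent. Derivable facts, in order:
After 1 step:
- HB ≈ 11.56
- HL = 3·√26
After 2 steps:
- HI ≈ 20.5
- ∠BHN = 21.52°
- ∠HBN = 113.48°
- ∠HLN = 78.69°
- ∠LHN = 11.31°
After 3 steps:
- HF ≈ 15.51
- ∠HIL = 40.25°
- ∠IHL = 19.75°
After 4 steps:
- ∠FHI = 24.23°
- ∠HFI = 110.77°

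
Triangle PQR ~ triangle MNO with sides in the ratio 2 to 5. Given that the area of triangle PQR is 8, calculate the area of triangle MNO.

Area ratio = (2/5)^2 = 4/25. Area of MNO = 8 * 25/4 = 50.

50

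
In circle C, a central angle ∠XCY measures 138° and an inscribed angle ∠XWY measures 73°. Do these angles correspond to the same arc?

By the inscribed angle theorem, the inscribed angle for a central angle of 138° should be 138° / 2 = 69°.
The given inscribed angle is 73°, which does not equal 69°.
Therefore, no, they do not correspond to the same arc.

No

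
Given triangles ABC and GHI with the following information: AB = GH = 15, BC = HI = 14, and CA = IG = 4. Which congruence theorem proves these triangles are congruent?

Consider the given information: AB = GH = 15, BC = HI = 14, and CA = IG = 4
This is not SAS or ASA: SAS requires two sides and the included angle between them. ASA requires two angles and the side between them.
The correct criterion is SSS. All three pairs of corresponding sides are equal (Side-Side-Side).

SSS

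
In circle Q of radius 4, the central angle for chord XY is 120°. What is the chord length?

Chord length = 2r sin(θ/2)
= 2 × 4 × sin(120°/2)
= 2 × 4 × sin(60°)
= 4*sqrt(3)

4*sqrt(3)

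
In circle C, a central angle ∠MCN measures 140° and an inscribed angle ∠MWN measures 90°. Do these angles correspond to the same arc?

By the inscribed angle theorem, the inscribed angle for a central angle of 140° should be 140° / 2 = 70°.
The given inscribed angle is 90°, which does not equal 70°.
Therefore, no, they do not correspond to the same arc.

No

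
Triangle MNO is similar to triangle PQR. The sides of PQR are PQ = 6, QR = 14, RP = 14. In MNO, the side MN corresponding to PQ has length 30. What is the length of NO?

Since the triangles are similar, the ratio of corresponding sides is constant.
Scale factor k = MN / PQ = 30 / 6 = 5
NO = k * QR = 5 * 14 = 70

70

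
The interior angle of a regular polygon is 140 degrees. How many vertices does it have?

Exterior angle = 180 - 140 = 40. n = 360 / 40 = 9.

9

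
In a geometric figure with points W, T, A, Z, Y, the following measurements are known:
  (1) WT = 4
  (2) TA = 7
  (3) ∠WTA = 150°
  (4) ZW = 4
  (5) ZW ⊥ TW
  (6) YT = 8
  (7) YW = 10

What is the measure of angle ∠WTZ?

Step 1: By the law of cosines on triangle TWZ: TZ² = 4² + 4² − 2·4·4·cos(90°) = 32, so TZ = 4·√2.
Step 2: By the inverse law of cosines on triangle WTZ: cos(∠WTZ) = (4² + (4·√2)² − 4²) / (2·4·4·√2) = 32/45.25 = 0.7071, so ∠WTZ = 45°.

Therefore, the measure of angle ∠WTZ = 45°.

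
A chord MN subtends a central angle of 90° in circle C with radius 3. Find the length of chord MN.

Drop a perpendicular from the center to the chord, bisecting both the chord and the central angle.
Each half-chord = r sin(θ/2) = 3 sin(45°).
The full chord = 2 × 3 × sin(45°) = 3*sqrt(2).

3*sqrt(2)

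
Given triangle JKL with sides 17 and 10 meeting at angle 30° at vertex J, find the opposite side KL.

Law of cosines: KL^2 = 17^2 + 10^2 - 2(17)(10)cos(30°) = 389 - 170*sqrt(3), so KL = sqrt(389 - 170*sqrt(3)).

sqrt(389 - 170*sqrt(3))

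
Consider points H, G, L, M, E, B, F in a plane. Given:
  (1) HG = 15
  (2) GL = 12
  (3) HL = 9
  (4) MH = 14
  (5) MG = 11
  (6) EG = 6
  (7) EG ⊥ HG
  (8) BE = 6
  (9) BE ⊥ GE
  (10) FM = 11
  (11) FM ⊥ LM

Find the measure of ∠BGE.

Step 1: By the law of cosines on triangle GEB: GB² = 6² + 6² − 2·6·6·cos(90°) = 72, so GB = 6·√2.
Step 2: By the inverse law of cosines on triangle BGE: cos(∠BGE) = ((6·√2)² + 6² − 6²) / (2·6·√2·6) = 72/101.82 = 0.7071, so ∠BGE = 45°.

Therefore, the measure of angle ∠BGE = 45°.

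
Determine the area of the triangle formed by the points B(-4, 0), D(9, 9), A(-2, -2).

Shoelace: Area = (1/2)|-4(9--2) + 9(-2-0) + -2(0-9)| = (1/2)(44) = 22

22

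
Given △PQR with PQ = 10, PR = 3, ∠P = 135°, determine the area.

When two sides and the included angle are known, the area formula is (1/2)ab sin(C).
The height from one side to the opposite vertex is 3 sin(135°) = 3*sqrt(2)/2.
Area = (1/2) * 10 * 3*sqrt(2)/2 = 15*sqrt(2)/2.

15*sqrt(2)/2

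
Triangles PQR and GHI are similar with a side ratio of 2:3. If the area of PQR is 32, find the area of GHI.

The ratio of areas of similar triangles = (side ratio)^2.
Side ratio = 2:3, so area ratio = 4:9.
Area of GHI / Area of PQR = 9/4
Area of GHI = 32 * 9/4 = 72

72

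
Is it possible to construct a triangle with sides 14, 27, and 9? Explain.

Check the triangle inequality: 14 + 9 = 23 ≤ 27.
Since the sum of two sides does not exceed the third, no triangle can be formed.

No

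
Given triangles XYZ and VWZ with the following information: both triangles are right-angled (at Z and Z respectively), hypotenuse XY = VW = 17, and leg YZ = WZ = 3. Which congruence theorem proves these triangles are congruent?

The given information matches HL: The hypotenuse and one leg of two right triangles are equal (Hypotenuse-Leg).

HL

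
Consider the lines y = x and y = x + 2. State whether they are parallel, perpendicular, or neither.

Slope of line 1: m1 = 1
Slope of line 2: m2 = 1
Two lines are parallel if and only if they have equal slopes (or both are vertical).
Here m1 = m2 = 1, confirming the lines are parallel.

Parallel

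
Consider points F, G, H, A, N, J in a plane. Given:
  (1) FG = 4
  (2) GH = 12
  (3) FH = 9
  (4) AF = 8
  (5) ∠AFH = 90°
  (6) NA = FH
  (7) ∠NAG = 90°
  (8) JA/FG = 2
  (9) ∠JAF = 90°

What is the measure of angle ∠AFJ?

From the given relations: JA = 2·FG = 2·4 = 8.
Step 1: By the law of cosines on triangle FAJ: FJ² = 8² + 8² − 2·8·8·cos(90°) = 128, so FJ = 8·√2.
Step 2: By the inverse law of cosines on triangle AFJ: cos(∠AFJ) = (8² + (8·√2)² − 8²) / (2·8·8·√2) = 128/181.02 = 0.7071, so ∠AFJ = 45°.

Therefore, the measure of angle ∠AFJ = 45°.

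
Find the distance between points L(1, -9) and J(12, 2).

The horizontal distance is |12 - 1| = 11 and the vertical distance is |2 - -9| = 11.
By the Pythagorean theorem, d = sqrt(11^2 + 11^2) = sqrt(242) = 11*sqrt(2).

11*sqrt(2)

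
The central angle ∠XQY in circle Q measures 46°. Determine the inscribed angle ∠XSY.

Inscribed angle = 46° / 2 = 23° (inscribed angle theorem).

23°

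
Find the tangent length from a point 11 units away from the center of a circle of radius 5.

tangent = √(d² - r²) = √(11² - 5²) = √(121 - 25) = √96 = 4*sqrt(6)

4*sqrt(6)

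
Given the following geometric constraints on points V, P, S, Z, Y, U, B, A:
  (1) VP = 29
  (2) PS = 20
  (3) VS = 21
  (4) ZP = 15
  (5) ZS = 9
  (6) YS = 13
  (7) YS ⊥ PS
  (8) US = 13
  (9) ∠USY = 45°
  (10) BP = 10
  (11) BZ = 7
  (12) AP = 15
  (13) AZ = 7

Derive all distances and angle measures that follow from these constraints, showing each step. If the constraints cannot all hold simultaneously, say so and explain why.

The constraints are consistent.

Step 1: From PS = 20, SY = 13, and ∠PSY = 90°, by the law of cosines:
  PY² = PS² + SY² - 2·PS·SY·cos(90°) = 400 + 169 - 0 = 569
  PY ≈ 23.85

Step 2: From YS = 13, SU = 13, and ∠YSU = 45°, by the law of cosines:
  YU² = YS² + SU² - 2·YS·SU·cos(45°) = 169 + 169 - 239 = 99
  YU ≈ 9.95

Step 3: From VP = 29, VS = 21, PS = 20, by the inverse law of cosines:
  cos(∠PVS) = (VP² + VS² - PS²) / (2·VP·VS)
  ∠PVS = 43.6°

Step 4: From PA = 15, PZ = 15, AZ = 7, by the inverse law of cosines:
  cos(∠APZ) = (PA² + PZ² - AZ²) / (2·PA·PZ)
  ∠APZ = 26.99°

Step 5: From PB = 10, PZ = 15, BZ = 7, by the inverse law of cosines:
  cos(∠BPZ) = (PB² + PZ² - BZ²) / (2·PB·PZ)
  ∠BPZ = 23.07°

Step 6: From PS = 20, PV = 29, SV = 21, by the inverse law of cosines:
  cos(∠SPV) = (PS² + PV² - SV²) / (2·PS·PV)
  ∠SPV = 46.4°

Step 7: From PS = 20, PZ = 15, SZ = 9, by the inverse law of cosines:
  cos(∠SPZ) = (PS² + PZ² - SZ²) / (2·PS·PZ)
  ∠SPZ = 24.95°

Step 8: From SP = 20, SV = 21, PV = 29, by the inverse law of cosines:
  cos(∠PSV) = (SP² + SV² - PV²) / (2·SP·SV)
  ∠PSV = 90°

Step 9: From SP = 20, SZ = 9, PZ = 15, by the inverse law of cosines:
  cos(∠PSZ) = (SP² + SZ² - PZ²) / (2·SP·SZ)
  ∠PSZ = 44.67°

Step 10: From ZA = 7, ZP = 15, AP = 15, by the inverse law of cosines:
  cos(∠AZP) = (ZA² + ZP² - AP²) / (2·ZA·ZP)
  ∠AZP = 76.51°

Step 11: From ZB = 7, ZP = 15, BP = 10, by the inverse law of cosines:
  cos(∠BZP) = (ZB² + ZP² - BP²) / (2·ZB·ZP)
  ∠BZP = 34.05°

Step 12: From ZP = 15, ZS = 9, PS = 20, by the inverse law of cosines:
  cos(∠PZS) = (ZP² + ZS² - PS²) / (2·ZP·ZS)
  ∠PZS = 110.37°

Step 13: From BP = 10, BZ = 7, PZ = 15, by the inverse law of cosines:
  cos(∠PBZ) = (BP² + BZ² - PZ²) / (2·BP·BZ)
  ∠PBZ = 122.88°

Step 14: From AP = 15, AZ = 7, PZ = 15, by the inverse law of cosines:
  cos(∠PAZ) = (AP² + AZ² - PZ²) / (2·AP·AZ)
  ∠PAZ = 76.51°

Step 15: From PS = 20, PY = 23.85, SY = 13, by the inverse law of cosines:
  cos(∠SPY) = (PS² + PY² - SY²) / (2·PS·PY)
  ∠SPY = 33.02°

Step 16: From YP = 23.85, YS = 13, PS = 20, by the inverse law of cosines:
  cos(∠PYS) = (YP² + YS² - PS²) / (2·YP·YS)
  ∠PYS = 56.98°

Step 17: From YS = 13, YU = 9.95, SU = 13, by the inverse law of cosines:
  cos(∠SYU) = (YS² + YU² - SU²) / (2·YS·YU)
  ∠SYU = 67.5°

Step 18: From US = 13, UY = 9.95, SY = 13, by the inverse law of cosines:
  cos(∠SUY) = (US² + UY² - SY²) / (2·US·UY)
  ∠SUY = 67.5°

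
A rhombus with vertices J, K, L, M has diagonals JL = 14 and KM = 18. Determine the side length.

Half-diagonals are 7 and 9. side = sqrt(7^2 + 9^2) = sqrt(130)

sqrt(130)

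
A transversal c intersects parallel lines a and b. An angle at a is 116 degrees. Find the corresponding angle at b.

Corresponding angles formed by parallel lines and a transversal are equal.
The given angle is 116 degrees.
The corresponding angle = 116 degrees.

116 degrees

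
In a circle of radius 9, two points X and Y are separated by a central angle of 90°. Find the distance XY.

Chord length = 2r sin(θ/2)
= 2 × 9 × sin(90°/2)
= 2 × 9 × sin(45°)
= 9*sqrt(2)

9*sqrt(2)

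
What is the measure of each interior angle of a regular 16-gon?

Each interior angle of a regular n-gon is (n - 2) * 180 / n.
For n = 16: (16 - 2) * 180 / 16 = 2520/16 = 315/2 degrees.

315/2 degrees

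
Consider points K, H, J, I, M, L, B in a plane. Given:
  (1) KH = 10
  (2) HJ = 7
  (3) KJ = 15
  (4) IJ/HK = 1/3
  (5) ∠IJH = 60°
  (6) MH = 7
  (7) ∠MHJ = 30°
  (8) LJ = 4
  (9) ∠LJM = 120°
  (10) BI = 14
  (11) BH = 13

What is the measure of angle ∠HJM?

Step 1: By the law of cosines on triangle JHM: JM² = 7² + 7² − 2·7·7·cos(30°) = 13.13, so JM ≈ 3.62.
Step 2: By the inverse law of cosines on triangle HJM: cos(∠HJM) = (7² + 3.62² − 7²) / (2·7·3.62) = 13.13/50.73 = 0.2588, so ∠HJM = 75°.

Therefore, the measure of angle ∠HJM = 75°.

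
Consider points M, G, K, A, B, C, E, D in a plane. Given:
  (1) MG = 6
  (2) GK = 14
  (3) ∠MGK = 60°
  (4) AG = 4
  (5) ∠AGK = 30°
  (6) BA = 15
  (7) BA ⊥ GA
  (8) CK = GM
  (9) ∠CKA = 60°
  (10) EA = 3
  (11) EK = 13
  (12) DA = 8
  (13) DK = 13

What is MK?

Step 1: By the law of cosines on triangle MGK: MK² = 6² + 14² − 2·6·14·cos(60°) = 148, so MK = 2·√37.

Therefore, the length of MK = 2·√37.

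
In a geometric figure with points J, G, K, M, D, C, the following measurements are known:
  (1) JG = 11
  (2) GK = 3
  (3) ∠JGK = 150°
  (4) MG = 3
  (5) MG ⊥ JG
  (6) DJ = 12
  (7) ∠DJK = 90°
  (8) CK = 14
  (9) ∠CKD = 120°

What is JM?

Step 1: By the law of cosines on triangle JGM: JM² = 11² + 3² − 2·11·3·cos(90°) = 130, so JM = √130.

Therefore, the length of JM = √130.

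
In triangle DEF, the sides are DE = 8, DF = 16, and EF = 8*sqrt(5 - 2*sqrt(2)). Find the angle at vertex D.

cos(D) = (8² + 16² - (8*sqrt(5 - 2*sqrt(2)))²) / (2 × 8 × 16) = sqrt(2)/2, so D = arccos(sqrt(2)/2) = 45°.

45°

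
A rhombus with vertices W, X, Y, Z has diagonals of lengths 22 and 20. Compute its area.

Area = (22 * 20) / 2 = 440 / 2 = 220

220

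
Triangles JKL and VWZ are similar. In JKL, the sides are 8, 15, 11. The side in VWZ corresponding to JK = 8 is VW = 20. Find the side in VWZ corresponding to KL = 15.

Since the triangles are similar, the ratio of corresponding sides is constant.
Scale factor k = VW / JK = 20 / 8 = 5/2
WZ = k * KL = 5/2 * 15 = 75/2

75/2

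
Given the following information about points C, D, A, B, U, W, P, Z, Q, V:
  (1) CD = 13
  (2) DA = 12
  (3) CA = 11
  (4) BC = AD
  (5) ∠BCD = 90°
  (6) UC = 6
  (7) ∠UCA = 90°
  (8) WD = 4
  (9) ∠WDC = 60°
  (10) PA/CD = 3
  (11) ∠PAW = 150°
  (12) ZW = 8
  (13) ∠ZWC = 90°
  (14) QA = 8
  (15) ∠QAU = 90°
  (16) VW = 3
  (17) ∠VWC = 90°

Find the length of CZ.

Step 1: By the law of cosines on triangle CDW: CW² = 13² + 4² − 2·13·4·cos(60°) = 133, so CW = √133.
Step 2: By the law of cosines on triangle CWZ: CZ² = √133² + 8² − 2·√133·8·cos(90°) = 197, so CZ = √197.

Therefore, the length of CZ = √197.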